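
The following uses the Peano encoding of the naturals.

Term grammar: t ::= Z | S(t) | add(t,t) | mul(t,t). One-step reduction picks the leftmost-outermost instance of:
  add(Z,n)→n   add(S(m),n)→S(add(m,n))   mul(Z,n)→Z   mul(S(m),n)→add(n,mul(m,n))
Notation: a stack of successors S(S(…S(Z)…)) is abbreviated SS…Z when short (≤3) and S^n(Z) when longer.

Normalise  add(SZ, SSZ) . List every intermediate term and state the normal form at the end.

Answer: normal form = SSSZ  (in 2 steps)

Reduction:
  start: add(SZ, SSZ)
  step 1: S(add(Z, SSZ))
  step 2: SSSZ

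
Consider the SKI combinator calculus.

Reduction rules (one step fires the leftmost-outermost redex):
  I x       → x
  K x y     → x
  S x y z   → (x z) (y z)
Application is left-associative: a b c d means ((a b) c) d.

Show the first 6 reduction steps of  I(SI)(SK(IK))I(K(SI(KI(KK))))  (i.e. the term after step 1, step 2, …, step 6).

Answer: after 6 steps: I(K(SI(KI(KK))))

Reduction:
  start: I(SI)(SK(IK))I(K(SI(KI(KK))))
  [1] SI(SK(IK))I(K(SI(KI(KK))))
  [2] II(SK(IK)I)(K(SI(KI(KK))))
  [3] I(SK(IK)I)(K(SI(KI(KK))))
  [4] SK(IK)I(K(SI(KI(KK))))
  [5] KI(IKI)(K(SI(KI(KK))))
  [6] I(K(SI(KI(KK))))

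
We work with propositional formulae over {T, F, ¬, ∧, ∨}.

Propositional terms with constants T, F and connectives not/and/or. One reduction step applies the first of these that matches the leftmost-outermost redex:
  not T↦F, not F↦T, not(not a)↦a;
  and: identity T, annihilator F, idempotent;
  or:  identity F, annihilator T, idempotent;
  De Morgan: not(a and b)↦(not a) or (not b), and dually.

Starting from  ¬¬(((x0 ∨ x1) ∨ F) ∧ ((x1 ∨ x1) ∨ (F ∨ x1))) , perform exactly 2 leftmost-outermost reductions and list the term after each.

Answer: after 2 steps: (x0 ∨ x1) ∧ ((x1 ∨ x1) ∨ (F ∨ x1))

Derivation:
  start: ¬¬(((x0 ∨ x1) ∨ F) ∧ ((x1 ∨ x1) ∨ (F ∨ x1)))
  →1  ((x0 ∨ x1) ∨ F) ∧ ((x1 ∨ x1) ∨ (F ∨ x1))
  →2  (x0 ∨ x1) ∧ ((x1 ∨ x1) ∨ (F ∨ x1))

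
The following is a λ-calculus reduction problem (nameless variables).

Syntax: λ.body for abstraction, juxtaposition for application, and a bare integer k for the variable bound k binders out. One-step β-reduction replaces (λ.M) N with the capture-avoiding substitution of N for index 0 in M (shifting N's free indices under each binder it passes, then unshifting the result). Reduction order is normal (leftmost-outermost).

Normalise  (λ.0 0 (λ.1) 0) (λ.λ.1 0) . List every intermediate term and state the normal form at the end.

  start: (λ.0 0 (λ.1) 0) (λ.λ.1 0)
  [1] (λ.λ.1 0) (λ.λ.1 0) (λ.λ.λ.1 0) (λ.λ.1 0)
  [2] (λ.(λ.λ.1 0) 0) (λ.λ.λ.1 0) (λ.λ.1 0)
  [3] (λ.λ.1 0) (λ.λ.λ.1 0) (λ.λ.1 0)
  [4] (λ.(λ.λ.λ.1 0) 0) (λ.λ.1 0)
  [5] (λ.λ.λ.1 0) (λ.λ.1 0)
  [6] λ.λ.1 0

Answer: normal form = λ.λ.1 0  (in 6 steps)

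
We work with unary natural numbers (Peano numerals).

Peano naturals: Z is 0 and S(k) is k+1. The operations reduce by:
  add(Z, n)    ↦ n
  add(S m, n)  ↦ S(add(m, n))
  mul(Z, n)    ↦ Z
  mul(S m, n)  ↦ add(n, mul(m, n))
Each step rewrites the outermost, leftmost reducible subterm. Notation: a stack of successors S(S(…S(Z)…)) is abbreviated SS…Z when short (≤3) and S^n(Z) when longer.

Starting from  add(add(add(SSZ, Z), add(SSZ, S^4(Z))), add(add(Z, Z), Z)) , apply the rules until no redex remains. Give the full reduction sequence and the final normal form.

Answer: normal form = S^8(Z)  (in 20 steps)

Working:
  start: add(add(add(SSZ, Z), add(SSZ, S^4(Z))), add(add(Z, Z), Z))
  [1] add(add(S(add(SZ, Z)), add(SSZ, S^4(Z))), add(add(Z, Z), Z))
  [2] add(S(add(add(SZ, Z), add(SSZ, S^4(Z)))), add(add(Z, Z), Z))
  [3] S(add(add(add(SZ, Z), add(SSZ, S^4(Z))), add(add(Z, Z), Z)))
  [4] S(add(add(S(add(Z, Z)), add(SSZ, S^4(Z))), add(add(Z, Z), Z)))
  [5] S(add(S(add(add(Z, Z), add(SSZ, S^4(Z)))), add(add(Z, Z), Z)))
  [6] S(S(add(add(add(Z, Z), add(SSZ, S^4(Z))), add(add(Z, Z), Z))))
  [7] S(S(add(add(Z, add(SSZ, S^4(Z))), add(add(Z, Z), Z))))
  [8] S(S(add(add(SSZ, S^4(Z)), add(add(Z, Z), Z))))
  [9] S(S(add(S(add(SZ, S^4(Z))), add(add(Z, Z), Z))))
  [10] S(S(S(add(add(SZ, S^4(Z)), add(add(Z, Z), Z)))))
  [11] S(S(S(add(S(add(Z, S^4(Z))), add(add(Z, Z), Z)))))
  [12] S(S(S(S(add(add(Z, S^4(Z)), add(add(Z, Z), Z))))))
  [13] S(S(S(S(add(S^4(Z), add(add(Z, Z), Z))))))
  [14] S(S(S(S(S(add(SSSZ, add(add(Z, Z), Z)))))))
  [15] S(S(S(S(S(S(add(SSZ, add(add(Z, Z), Z))))))))
  [16] S(S(S(S(S(S(S(add(SZ, add(add(Z, Z), Z)))))))))
  [17] S(S(S(S(S(S(S(S(add(Z, add(add(Z, Z), Z))))))))))
  [18] S(S(S(S(S(S(S(S(add(add(Z, Z), Z)))))))))
  [19] S(S(S(S(S(S(S(S(add(Z, Z)))))))))
  [20] S^8(Z)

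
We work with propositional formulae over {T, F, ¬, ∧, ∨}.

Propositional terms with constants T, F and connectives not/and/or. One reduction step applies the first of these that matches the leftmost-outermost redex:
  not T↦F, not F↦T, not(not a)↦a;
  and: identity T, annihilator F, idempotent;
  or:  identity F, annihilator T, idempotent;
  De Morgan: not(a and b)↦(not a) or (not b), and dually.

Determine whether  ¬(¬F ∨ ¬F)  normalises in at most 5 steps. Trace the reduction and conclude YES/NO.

Answer: YES — reaches normal form F in 3 ≤ 5 steps

Working:
  start: ¬(¬F ∨ ¬F)
  step 1: ¬¬F ∧ ¬¬F
  step 2: ¬¬F
  step 3: F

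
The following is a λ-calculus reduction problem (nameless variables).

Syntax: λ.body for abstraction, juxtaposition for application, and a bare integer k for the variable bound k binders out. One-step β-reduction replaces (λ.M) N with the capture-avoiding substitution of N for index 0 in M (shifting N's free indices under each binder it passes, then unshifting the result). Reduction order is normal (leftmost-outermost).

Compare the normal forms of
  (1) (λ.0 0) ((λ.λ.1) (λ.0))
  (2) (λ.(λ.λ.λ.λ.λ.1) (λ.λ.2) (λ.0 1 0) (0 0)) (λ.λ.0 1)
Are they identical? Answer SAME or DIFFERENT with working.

Answer: DIFFERENT — A ⇓ λ.0, B ⇓ λ.λ.1

Reduction:
Term A:
  start: (λ.0 0) ((λ.λ.1) (λ.0))
  step 1: (λ.λ.1) (λ.0) ((λ.λ.1) (λ.0))
  step 2: (λ.λ.0) ((λ.λ.1) (λ.0))
  step 3: λ.0

Term B:
  start: (λ.(λ.λ.λ.λ.λ.1) (λ.λ.2) (λ.0 1 0) (0 0)) (λ.λ.0 1)
  step 1: (λ.λ.λ.λ.λ.1) (λ.λ.λ.λ.0 1) (λ.0 (λ.λ.0 1) 0) ((λ.λ.0 1) (λ.λ.0 1))
  step 2: (λ.λ.λ.λ.1) (λ.0 (λ.λ.0 1) 0) ((λ.λ.0 1) (λ.λ.0 1))
  step 3: (λ.λ.λ.1) ((λ.λ.0 1) (λ.λ.0 1))
  step 4: λ.λ.1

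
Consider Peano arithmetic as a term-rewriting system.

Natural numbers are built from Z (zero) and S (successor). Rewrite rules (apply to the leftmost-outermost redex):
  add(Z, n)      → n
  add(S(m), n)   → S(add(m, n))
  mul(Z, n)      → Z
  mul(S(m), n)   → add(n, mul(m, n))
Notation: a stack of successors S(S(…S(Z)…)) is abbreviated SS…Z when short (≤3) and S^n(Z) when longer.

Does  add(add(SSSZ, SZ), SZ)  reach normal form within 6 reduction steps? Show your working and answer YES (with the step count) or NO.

  start: add(add(SSSZ, SZ), SZ)
  [1] add(S(add(SSZ, SZ)), SZ)
  [2] S(add(add(SSZ, SZ), SZ))
  [3] S(add(S(add(SZ, SZ)), SZ))
  [4] S(S(add(add(SZ, SZ), SZ)))
  [5] S(S(add(S(add(Z, SZ)), SZ)))
  [6] S(S(S(add(add(Z, SZ), SZ))))

Answer: NO — after 6 steps the term is S(S(S(add(add(Z, SZ), SZ)))), not yet normal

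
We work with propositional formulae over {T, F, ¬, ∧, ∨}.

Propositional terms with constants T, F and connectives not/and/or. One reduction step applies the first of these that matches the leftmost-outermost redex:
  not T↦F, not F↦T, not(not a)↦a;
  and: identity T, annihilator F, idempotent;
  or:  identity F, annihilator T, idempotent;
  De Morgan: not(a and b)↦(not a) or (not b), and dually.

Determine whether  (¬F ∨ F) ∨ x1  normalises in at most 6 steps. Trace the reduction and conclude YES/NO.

  start: (¬F ∨ F) ∨ x1
  step 1: ¬F ∨ x1
  step 2: T ∨ x1
  step 3: T

Answer: YES — reaches normal form T in 3 ≤ 6 steps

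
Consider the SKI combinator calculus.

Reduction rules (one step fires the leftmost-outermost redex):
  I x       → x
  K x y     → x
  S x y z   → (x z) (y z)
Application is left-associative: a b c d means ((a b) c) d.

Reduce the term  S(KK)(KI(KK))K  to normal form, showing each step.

  start: S(KK)(KI(KK))K
  [1] KKK(KI(KK)K)
  [2] K(KI(KK)K)
  [3] K(IK)
  [4] KK

Answer: normal form = KK  (in 4 steps)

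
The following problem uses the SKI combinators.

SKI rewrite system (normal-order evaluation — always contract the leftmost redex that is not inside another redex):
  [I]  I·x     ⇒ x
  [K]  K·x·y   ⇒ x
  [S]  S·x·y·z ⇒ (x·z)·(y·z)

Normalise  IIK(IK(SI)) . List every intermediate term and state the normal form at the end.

Answer: normal form = K(K(SI))  (in 3 steps)

Derivation:
  start: IIK(IK(SI))
  step 1: IK(IK(SI))
  step 2: K(IK(SI))
  step 3: K(K(SI))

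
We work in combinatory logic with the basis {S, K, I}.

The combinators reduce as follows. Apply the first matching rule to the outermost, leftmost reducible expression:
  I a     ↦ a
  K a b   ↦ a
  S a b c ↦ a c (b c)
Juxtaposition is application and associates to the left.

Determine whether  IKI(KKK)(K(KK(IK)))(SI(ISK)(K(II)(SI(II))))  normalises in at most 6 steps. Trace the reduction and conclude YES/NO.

  start: IKI(KKK)(K(KK(IK)))(SI(ISK)(K(II)(SI(II))))
  →1  KI(KKK)(K(KK(IK)))(SI(ISK)(K(II)(SI(II))))
  →2  I(K(KK(IK)))(SI(ISK)(K(II)(SI(II))))
  →3  K(KK(IK))(SI(ISK)(K(II)(SI(II))))
  →4  KK(IK)
  →5  K

Answer: YES — reaches normal form K in 5 ≤ 6 steps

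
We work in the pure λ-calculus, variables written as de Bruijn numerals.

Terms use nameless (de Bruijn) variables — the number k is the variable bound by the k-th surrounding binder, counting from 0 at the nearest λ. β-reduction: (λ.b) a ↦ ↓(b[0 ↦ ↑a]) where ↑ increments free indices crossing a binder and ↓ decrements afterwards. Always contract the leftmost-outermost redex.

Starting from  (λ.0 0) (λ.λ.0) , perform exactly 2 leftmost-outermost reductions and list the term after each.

Answer: after 2 steps: λ.0

Reduction:
  start: (λ.0 0) (λ.λ.0)
  [1] (λ.λ.0) (λ.λ.0)
  [2] λ.0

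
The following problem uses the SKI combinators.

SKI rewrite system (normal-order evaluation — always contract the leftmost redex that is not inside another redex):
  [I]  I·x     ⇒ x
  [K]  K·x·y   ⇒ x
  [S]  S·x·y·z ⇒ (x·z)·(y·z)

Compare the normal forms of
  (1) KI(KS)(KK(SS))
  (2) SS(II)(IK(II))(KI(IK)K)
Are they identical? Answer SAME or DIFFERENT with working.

Answer: DIFFERENT — A ⇓ K, B ⇓ I

Derivation:
Term A:
  start: KI(KS)(KK(SS))
  →1  I(KK(SS))
  →2  KK(SS)
  →3  K

Term B:
  start: SS(II)(IK(II))(KI(IK)K)
  →1  S(IK(II))(II(IK(II)))(KI(IK)K)
  →2  IK(II)(KI(IK)K)(II(IK(II))(KI(IK)K))
  →3  K(II)(KI(IK)K)(II(IK(II))(KI(IK)K))
  →4  II(II(IK(II))(KI(IK)K))
  →5  I(II(IK(II))(KI(IK)K))
  →6  II(IK(II))(KI(IK)K)
  →7  I(IK(II))(KI(IK)K)
  →8  IK(II)(KI(IK)K)
  →9  K(II)(KI(IK)K)
  →10  II
  →11  I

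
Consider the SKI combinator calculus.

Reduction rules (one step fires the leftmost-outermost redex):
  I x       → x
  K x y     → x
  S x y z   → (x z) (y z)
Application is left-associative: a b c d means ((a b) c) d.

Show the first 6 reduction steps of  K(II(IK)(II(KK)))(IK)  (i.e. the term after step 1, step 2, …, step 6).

  start: K(II(IK)(II(KK)))(IK)
  [1] II(IK)(II(KK))
  [2] I(IK)(II(KK))
  [3] IK(II(KK))
  [4] K(II(KK))
  [5] K(I(KK))
  [6] K(KK)

Answer: after 6 steps: K(KK)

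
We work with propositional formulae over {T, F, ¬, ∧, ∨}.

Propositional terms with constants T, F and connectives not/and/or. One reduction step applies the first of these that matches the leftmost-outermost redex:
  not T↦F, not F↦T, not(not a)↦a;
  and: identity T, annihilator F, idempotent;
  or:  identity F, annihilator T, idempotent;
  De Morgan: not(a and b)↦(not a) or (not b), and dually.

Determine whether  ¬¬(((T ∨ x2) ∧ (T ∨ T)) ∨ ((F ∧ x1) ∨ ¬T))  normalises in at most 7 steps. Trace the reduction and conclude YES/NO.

  start: ¬¬(((T ∨ x2) ∧ (T ∨ T)) ∨ ((F ∧ x1) ∨ ¬T))
  step 1: ((T ∨ x2) ∧ (T ∨ T)) ∨ ((F ∧ x1) ∨ ¬T)
  step 2: (T ∧ (T ∨ T)) ∨ ((F ∧ x1) ∨ ¬T)
  step 3: (T ∨ T) ∨ ((F ∧ x1) ∨ ¬T)
  step 4: T ∨ ((F ∧ x1) ∨ ¬T)
  step 5: T

Answer: YES — reaches normal form T in 5 ≤ 7 steps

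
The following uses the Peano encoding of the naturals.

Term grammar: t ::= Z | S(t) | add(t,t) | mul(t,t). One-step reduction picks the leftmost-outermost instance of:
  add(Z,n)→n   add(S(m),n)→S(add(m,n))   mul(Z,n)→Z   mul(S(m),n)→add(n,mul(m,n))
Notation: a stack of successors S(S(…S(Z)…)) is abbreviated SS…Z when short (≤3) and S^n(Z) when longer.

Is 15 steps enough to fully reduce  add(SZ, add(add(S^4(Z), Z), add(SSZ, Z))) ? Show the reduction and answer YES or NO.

  start: add(SZ, add(add(S^4(Z), Z), add(SSZ, Z)))
  [1] S(add(Z, add(add(S^4(Z), Z), add(SSZ, Z))))
  [2] S(add(add(S^4(Z), Z), add(SSZ, Z)))
  [3] S(add(S(add(SSSZ, Z)), add(SSZ, Z)))
  [4] S(S(add(add(SSSZ, Z), add(SSZ, Z))))
  [5] S(S(add(S(add(SSZ, Z)), add(SSZ, Z))))
  [6] S(S(S(add(add(SSZ, Z), add(SSZ, Z)))))
  [7] S(S(S(add(S(add(SZ, Z)), add(SSZ, Z)))))
  [8] S(S(S(S(add(add(SZ, Z), add(SSZ, Z))))))
  [9] S(S(S(S(add(S(add(Z, Z)), add(SSZ, Z))))))
  [10] S(S(S(S(S(add(add(Z, Z), add(SSZ, Z)))))))
  [11] S(S(S(S(S(add(Z, add(SSZ, Z)))))))
  [12] S(S(S(S(S(add(SSZ, Z))))))
  [13] S(S(S(S(S(S(add(SZ, Z)))))))
  [14] S(S(S(S(S(S(S(add(Z, Z))))))))
  [15] S^7(Z)

Answer: YES — reaches normal form S^7(Z) in 15 ≤ 15 steps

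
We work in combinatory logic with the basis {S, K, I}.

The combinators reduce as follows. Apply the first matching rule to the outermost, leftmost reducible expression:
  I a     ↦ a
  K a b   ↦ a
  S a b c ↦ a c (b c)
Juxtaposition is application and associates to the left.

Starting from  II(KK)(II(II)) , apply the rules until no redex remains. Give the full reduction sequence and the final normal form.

  start: II(KK)(II(II))
  →1  I(KK)(II(II))
  →2  KK(II(II))
  →3  K

Answer: normal form = K  (in 3 steps)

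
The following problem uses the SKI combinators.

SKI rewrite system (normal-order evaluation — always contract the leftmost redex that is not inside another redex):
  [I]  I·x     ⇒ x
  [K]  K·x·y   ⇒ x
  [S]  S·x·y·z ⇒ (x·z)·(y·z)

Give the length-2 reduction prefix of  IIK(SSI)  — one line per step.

  start: IIK(SSI)
  [1] IK(SSI)
  [2] K(SSI)

Answer: after 2 steps: K(SSI)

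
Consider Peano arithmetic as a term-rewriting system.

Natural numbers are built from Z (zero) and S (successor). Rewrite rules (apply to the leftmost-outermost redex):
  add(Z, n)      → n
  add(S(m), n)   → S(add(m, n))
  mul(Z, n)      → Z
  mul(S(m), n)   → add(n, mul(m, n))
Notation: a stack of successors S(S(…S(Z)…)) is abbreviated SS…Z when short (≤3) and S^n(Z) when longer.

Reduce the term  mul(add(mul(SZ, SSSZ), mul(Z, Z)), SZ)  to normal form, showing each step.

  start: mul(add(mul(SZ, SSSZ), mul(Z, Z)), SZ)
  step 1: mul(add(add(SSSZ, mul(Z, SSSZ)), mul(Z, Z)), SZ)
  step 2: mul(add(S(add(SSZ, mul(Z, SSSZ))), mul(Z, Z)), SZ)
  step 3: mul(S(add(add(SSZ, mul(Z, SSSZ)), mul(Z, Z))), SZ)
  step 4: add(SZ, mul(add(add(SSZ, mul(Z, SSSZ)), mul(Z, Z)), SZ))
  step 5: S(add(Z, mul(add(add(SSZ, mul(Z, SSSZ)), mul(Z, Z)), SZ)))
  step 6: S(mul(add(add(SSZ, mul(Z, SSSZ)), mul(Z, Z)), SZ))
  step 7: S(mul(add(S(add(SZ, mul(Z, SSSZ))), mul(Z, Z)), SZ))
  step 8: S(mul(S(add(add(SZ, mul(Z, SSSZ)), mul(Z, Z))), SZ))
  step 9: S(add(SZ, mul(add(add(SZ, mul(Z, SSSZ)), mul(Z, Z)), SZ)))
  step 10: S(S(add(Z, mul(add(add(SZ, mul(Z, SSSZ)), mul(Z, Z)), SZ))))
  step 11: S(S(mul(add(add(SZ, mul(Z, SSSZ)), mul(Z, Z)), SZ)))
  step 12: S(S(mul(add(S(add(Z, mul(Z, SSSZ))), mul(Z, Z)), SZ)))
  step 13: S(S(mul(S(add(add(Z, mul(Z, SSSZ)), mul(Z, Z))), SZ)))
  step 14: S(S(add(SZ, mul(add(add(Z, mul(Z, SSSZ)), mul(Z, Z)), SZ))))
  step 15: S(S(S(add(Z, mul(add(add(Z, mul(Z, SSSZ)), mul(Z, Z)), SZ)))))
  step 16: S(S(S(mul(add(add(Z, mul(Z, SSSZ)), mul(Z, Z)), SZ))))
  step 17: S(S(S(mul(add(mul(Z, SSSZ), mul(Z, Z)), SZ))))
  step 18: S(S(S(mul(add(Z, mul(Z, Z)), SZ))))
  step 19: S(S(S(mul(mul(Z, Z), SZ))))
  step 20: S(S(S(mul(Z, SZ))))
  step 21: SSSZ

Answer: normal form = SSSZ  (in 21 steps)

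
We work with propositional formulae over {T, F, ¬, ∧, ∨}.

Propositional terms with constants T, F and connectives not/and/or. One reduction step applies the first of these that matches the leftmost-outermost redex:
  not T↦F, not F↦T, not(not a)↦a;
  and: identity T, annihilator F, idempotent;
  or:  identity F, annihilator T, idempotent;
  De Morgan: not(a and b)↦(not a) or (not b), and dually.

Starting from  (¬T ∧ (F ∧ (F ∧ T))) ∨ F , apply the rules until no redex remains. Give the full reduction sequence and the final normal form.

  start: (¬T ∧ (F ∧ (F ∧ T))) ∨ F
  step 1: ¬T ∧ (F ∧ (F ∧ T))
  step 2: F ∧ (F ∧ (F ∧ T))
  step 3: F

Answer: normal form = F  (in 3 steps)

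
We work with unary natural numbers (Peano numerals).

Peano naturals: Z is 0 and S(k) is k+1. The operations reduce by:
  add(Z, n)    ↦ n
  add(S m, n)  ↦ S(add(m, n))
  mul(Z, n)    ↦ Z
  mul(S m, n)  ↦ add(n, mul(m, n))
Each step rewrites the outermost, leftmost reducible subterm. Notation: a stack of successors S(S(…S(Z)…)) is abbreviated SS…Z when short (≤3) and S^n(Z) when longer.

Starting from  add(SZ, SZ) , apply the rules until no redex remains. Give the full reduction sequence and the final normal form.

Answer: normal form = SSZ  (in 2 steps)

Working:
  start: add(SZ, SZ)
  [1] S(add(Z, SZ))
  [2] SSZ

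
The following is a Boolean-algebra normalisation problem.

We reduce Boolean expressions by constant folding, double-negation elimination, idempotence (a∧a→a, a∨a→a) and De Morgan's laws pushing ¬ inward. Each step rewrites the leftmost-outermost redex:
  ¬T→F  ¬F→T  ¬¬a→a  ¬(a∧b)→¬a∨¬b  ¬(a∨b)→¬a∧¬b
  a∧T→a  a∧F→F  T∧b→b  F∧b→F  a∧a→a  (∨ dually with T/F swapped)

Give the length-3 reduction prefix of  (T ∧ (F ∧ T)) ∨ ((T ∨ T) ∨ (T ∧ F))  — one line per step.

  start: (T ∧ (F ∧ T)) ∨ ((T ∨ T) ∨ (T ∧ F))
  [1] (F ∧ T) ∨ ((T ∨ T) ∨ (T ∧ F))
  [2] F ∨ ((T ∨ T) ∨ (T ∧ F))
  [3] (T ∨ T) ∨ (T ∧ F)

Answer: after 3 steps: (T ∨ T) ∨ (T ∧ F)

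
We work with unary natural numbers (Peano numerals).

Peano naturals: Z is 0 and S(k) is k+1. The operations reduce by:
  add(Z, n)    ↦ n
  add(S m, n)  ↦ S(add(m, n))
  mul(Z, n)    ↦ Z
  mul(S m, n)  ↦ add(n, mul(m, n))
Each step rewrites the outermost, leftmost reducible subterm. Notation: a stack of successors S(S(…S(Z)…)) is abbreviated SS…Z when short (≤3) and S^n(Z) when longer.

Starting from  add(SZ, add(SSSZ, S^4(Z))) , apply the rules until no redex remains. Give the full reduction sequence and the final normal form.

Answer: normal form = S^8(Z)  (in 6 steps)

Reduction:
  start: add(SZ, add(SSSZ, S^4(Z)))
  →1  S(add(Z, add(SSSZ, S^4(Z))))
  →2  S(add(SSSZ, S^4(Z)))
  →3  S(S(add(SSZ, S^4(Z))))
  →4  S(S(S(add(SZ, S^4(Z)))))
  →5  S(S(S(S(add(Z, S^4(Z))))))
  →6  S^8(Z)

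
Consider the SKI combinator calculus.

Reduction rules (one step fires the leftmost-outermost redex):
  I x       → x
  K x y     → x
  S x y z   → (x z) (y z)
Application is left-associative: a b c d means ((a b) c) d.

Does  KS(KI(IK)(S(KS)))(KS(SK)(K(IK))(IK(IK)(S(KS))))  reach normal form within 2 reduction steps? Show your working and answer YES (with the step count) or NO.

Answer: NO — after 2 steps the term is S(S(K(IK))(IK(IK)(S(KS)))), not yet normal

Working:
  start: KS(KI(IK)(S(KS)))(KS(SK)(K(IK))(IK(IK)(S(KS))))
  step 1: S(KS(SK)(K(IK))(IK(IK)(S(KS))))
  step 2: S(S(K(IK))(IK(IK)(S(KS))))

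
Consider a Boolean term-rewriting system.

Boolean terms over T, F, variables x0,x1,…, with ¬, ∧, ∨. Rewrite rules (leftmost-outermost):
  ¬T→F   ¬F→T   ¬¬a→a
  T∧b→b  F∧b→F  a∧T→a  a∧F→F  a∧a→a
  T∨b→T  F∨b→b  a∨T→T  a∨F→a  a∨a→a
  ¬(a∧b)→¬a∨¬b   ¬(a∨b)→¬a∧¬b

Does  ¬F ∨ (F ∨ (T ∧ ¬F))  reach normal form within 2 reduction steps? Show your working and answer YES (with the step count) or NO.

  start: ¬F ∨ (F ∨ (T ∧ ¬F))
  →1  T ∨ (F ∨ (T ∧ ¬F))
  →2  T

Answer: YES — reaches normal form T in 2 ≤ 2 steps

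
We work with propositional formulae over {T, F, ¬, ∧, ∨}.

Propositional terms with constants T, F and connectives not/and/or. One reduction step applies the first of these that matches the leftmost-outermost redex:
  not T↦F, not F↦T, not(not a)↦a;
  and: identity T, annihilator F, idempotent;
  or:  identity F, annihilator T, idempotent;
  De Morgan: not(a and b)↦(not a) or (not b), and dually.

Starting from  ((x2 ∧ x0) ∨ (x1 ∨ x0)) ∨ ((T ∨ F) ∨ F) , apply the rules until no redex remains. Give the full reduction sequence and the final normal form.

Answer: normal form = T  (in 3 steps)

Derivation:
  start: ((x2 ∧ x0) ∨ (x1 ∨ x0)) ∨ ((T ∨ F) ∨ F)
  →1  ((x2 ∧ x0) ∨ (x1 ∨ x0)) ∨ (T ∨ F)
  →2  ((x2 ∧ x0) ∨ (x1 ∨ x0)) ∨ T
  →3  T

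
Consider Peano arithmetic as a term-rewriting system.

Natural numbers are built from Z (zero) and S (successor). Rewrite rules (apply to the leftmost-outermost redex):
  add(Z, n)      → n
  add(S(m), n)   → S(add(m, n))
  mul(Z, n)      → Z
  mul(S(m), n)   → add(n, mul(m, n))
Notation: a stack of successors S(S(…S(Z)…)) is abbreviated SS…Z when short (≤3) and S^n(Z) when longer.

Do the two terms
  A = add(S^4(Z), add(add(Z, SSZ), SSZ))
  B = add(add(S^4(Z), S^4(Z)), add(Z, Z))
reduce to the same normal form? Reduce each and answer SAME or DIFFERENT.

Answer: SAME — A ⇓ S^8(Z), B ⇓ S^8(Z)

Derivation:
Term A:
  start: add(S^4(Z), add(add(Z, SSZ), SSZ))
  step 1: S(add(SSSZ, add(add(Z, SSZ), SSZ)))
  step 2: S(S(add(SSZ, add(add(Z, SSZ), SSZ))))
  step 3: S(S(S(add(SZ, add(add(Z, SSZ), SSZ)))))
  step 4: S(S(S(S(add(Z, add(add(Z, SSZ), SSZ))))))
  step 5: S(S(S(S(add(add(Z, SSZ), SSZ)))))
  step 6: S(S(S(S(add(SSZ, SSZ)))))
  step 7: S(S(S(S(S(add(SZ, SSZ))))))
  step 8: S(S(S(S(S(S(add(Z, SSZ)))))))
  step 9: S^8(Z)

Term B:
  start: add(add(S^4(Z), S^4(Z)), add(Z, Z))
  step 1: add(S(add(SSSZ, S^4(Z))), add(Z, Z))
  step 2: S(add(add(SSSZ, S^4(Z)), add(Z, Z)))
  step 3: S(add(S(add(SSZ, S^4(Z))), add(Z, Z)))
  step 4: S(S(add(add(SSZ, S^4(Z)), add(Z, Z))))
  step 5: S(S(add(S(add(SZ, S^4(Z))), add(Z, Z))))
  step 6: S(S(S(add(add(SZ, S^4(Z)), add(Z, Z)))))
  step 7: S(S(S(add(S(add(Z, S^4(Z))), add(Z, Z)))))
  step 8: S(S(S(S(add(add(Z, S^4(Z)), add(Z, Z))))))
  step 9: S(S(S(S(add(S^4(Z), add(Z, Z))))))
  step 10: S(S(S(S(S(add(SSSZ, add(Z, Z)))))))
  step 11: S(S(S(S(S(S(add(SSZ, add(Z, Z))))))))
  step 12: S(S(S(S(S(S(S(add(SZ, add(Z, Z)))))))))
  step 13: S(S(S(S(S(S(S(S(add(Z, add(Z, Z))))))))))
  step 14: S(S(S(S(S(S(S(S(add(Z, Z)))))))))
  step 15: S^8(Z)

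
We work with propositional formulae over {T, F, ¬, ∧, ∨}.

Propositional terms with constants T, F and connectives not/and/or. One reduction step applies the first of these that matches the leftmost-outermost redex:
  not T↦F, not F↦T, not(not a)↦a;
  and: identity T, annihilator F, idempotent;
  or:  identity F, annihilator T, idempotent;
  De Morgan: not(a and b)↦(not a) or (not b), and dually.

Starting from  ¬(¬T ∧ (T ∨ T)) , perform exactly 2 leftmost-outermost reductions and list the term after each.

Answer: after 2 steps: T ∨ ¬(T ∨ T)

Working:
  start: ¬(¬T ∧ (T ∨ T))
  step 1: ¬¬T ∨ ¬(T ∨ T)
  step 2: T ∨ ¬(T ∨ T)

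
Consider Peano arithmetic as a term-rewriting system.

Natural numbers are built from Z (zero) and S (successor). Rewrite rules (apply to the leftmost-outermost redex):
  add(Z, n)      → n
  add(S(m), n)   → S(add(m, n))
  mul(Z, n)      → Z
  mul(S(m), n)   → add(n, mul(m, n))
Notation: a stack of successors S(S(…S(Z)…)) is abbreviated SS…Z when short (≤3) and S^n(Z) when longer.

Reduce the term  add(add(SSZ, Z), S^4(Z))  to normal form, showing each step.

  start: add(add(SSZ, Z), S^4(Z))
  →1  add(S(add(SZ, Z)), S^4(Z))
  →2  S(add(add(SZ, Z), S^4(Z)))
  →3  S(add(S(add(Z, Z)), S^4(Z)))
  →4  S(S(add(add(Z, Z), S^4(Z))))
  →5  S(S(add(Z, S^4(Z))))
  →6  S^6(Z)

Answer: normal form = S^6(Z)  (in 6 steps)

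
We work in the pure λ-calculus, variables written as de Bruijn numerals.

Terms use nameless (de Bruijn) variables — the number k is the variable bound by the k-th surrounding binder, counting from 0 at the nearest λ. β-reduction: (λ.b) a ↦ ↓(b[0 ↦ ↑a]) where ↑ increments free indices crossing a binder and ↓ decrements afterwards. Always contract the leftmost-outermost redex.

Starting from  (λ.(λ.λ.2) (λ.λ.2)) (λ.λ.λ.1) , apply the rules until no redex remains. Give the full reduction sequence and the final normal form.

Answer: normal form = λ.λ.λ.λ.1  (in 2 steps)

Derivation:
  start: (λ.(λ.λ.2) (λ.λ.2)) (λ.λ.λ.1)
  [1] (λ.λ.λ.λ.λ.1) (λ.λ.λ.λ.λ.1)
  [2] λ.λ.λ.λ.1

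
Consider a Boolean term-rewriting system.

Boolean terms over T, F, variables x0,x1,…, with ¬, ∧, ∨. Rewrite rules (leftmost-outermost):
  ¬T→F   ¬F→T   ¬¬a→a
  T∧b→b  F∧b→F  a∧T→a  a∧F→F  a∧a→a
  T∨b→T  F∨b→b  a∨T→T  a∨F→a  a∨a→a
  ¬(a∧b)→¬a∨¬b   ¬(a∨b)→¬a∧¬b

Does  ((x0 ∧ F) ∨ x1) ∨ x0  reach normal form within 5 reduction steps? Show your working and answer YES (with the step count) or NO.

Answer: YES — reaches normal form x1 ∨ x0 in 2 ≤ 5 steps

Reduction:
  start: ((x0 ∧ F) ∨ x1) ∨ x0
  [1] (F ∨ x1) ∨ x0
  [2] x1 ∨ x0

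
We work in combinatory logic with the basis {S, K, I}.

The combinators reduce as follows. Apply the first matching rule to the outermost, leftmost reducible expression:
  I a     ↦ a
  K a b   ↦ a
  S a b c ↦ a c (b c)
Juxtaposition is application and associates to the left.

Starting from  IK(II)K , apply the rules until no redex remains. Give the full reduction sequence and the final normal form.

Answer: normal form = I  (in 3 steps)

Working:
  start: IK(II)K
  →1  K(II)K
  →2  II
  →3  I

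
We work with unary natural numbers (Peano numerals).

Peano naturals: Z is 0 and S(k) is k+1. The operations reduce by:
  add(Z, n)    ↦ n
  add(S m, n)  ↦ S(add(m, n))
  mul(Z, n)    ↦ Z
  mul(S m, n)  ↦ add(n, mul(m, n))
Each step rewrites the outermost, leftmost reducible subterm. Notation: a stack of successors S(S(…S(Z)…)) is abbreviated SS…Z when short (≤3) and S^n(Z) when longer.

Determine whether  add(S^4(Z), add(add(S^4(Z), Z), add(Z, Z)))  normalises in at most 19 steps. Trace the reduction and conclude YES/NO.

Answer: YES — reaches normal form S^8(Z) in 16 ≤ 19 steps

Reduction:
  start: add(S^4(Z), add(add(S^4(Z), Z), add(Z, Z)))
  →1  S(add(SSSZ, add(add(S^4(Z), Z), add(Z, Z))))
  →2  S(S(add(SSZ, add(add(S^4(Z), Z), add(Z, Z)))))
  →3  S(S(S(add(SZ, add(add(S^4(Z), Z), add(Z, Z))))))
  →4  S(S(S(S(add(Z, add(add(S^4(Z), Z), add(Z, Z)))))))
  →5  S(S(S(S(add(add(S^4(Z), Z), add(Z, Z))))))
  →6  S(S(S(S(add(S(add(SSSZ, Z)), add(Z, Z))))))
  →7  S(S(S(S(S(add(add(SSSZ, Z), add(Z, Z)))))))
  →8  S(S(S(S(S(add(S(add(SSZ, Z)), add(Z, Z)))))))
  →9  S(S(S(S(S(S(add(add(SSZ, Z), add(Z, Z))))))))
  →10  S(S(S(S(S(S(add(S(add(SZ, Z)), add(Z, Z))))))))
  →11  S(S(S(S(S(S(S(add(add(SZ, Z), add(Z, Z)))))))))
  →12  S(S(S(S(S(S(S(add(S(add(Z, Z)), add(Z, Z)))))))))
  →13  S(S(S(S(S(S(S(S(add(add(Z, Z), add(Z, Z))))))))))
  →14  S(S(S(S(S(S(S(S(add(Z, add(Z, Z))))))))))
  →15  S(S(S(S(S(S(S(S(add(Z, Z)))))))))
  →16  S^8(Z)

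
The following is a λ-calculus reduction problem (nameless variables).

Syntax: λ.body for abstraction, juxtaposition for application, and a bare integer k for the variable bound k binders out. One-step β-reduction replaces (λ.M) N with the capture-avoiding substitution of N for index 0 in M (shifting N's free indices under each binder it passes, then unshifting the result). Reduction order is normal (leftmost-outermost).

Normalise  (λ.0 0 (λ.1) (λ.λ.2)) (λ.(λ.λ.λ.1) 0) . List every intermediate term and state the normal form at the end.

  start: (λ.0 0 (λ.1) (λ.λ.2)) (λ.(λ.λ.λ.1) 0)
  [1] (λ.(λ.λ.λ.1) 0) (λ.(λ.λ.λ.1) 0) (λ.λ.(λ.λ.λ.1) 0) (λ.λ.λ.(λ.λ.λ.1) 0)
  [2] (λ.λ.λ.1) (λ.(λ.λ.λ.1) 0) (λ.λ.(λ.λ.λ.1) 0) (λ.λ.λ.(λ.λ.λ.1) 0)
  [3] (λ.λ.1) (λ.λ.(λ.λ.λ.1) 0) (λ.λ.λ.(λ.λ.λ.1) 0)
  [4] (λ.λ.λ.(λ.λ.λ.1) 0) (λ.λ.λ.(λ.λ.λ.1) 0)
  [5] λ.λ.(λ.λ.λ.1) 0
  [6] λ.λ.λ.λ.1

Answer: normal form = λ.λ.λ.λ.1  (in 6 steps)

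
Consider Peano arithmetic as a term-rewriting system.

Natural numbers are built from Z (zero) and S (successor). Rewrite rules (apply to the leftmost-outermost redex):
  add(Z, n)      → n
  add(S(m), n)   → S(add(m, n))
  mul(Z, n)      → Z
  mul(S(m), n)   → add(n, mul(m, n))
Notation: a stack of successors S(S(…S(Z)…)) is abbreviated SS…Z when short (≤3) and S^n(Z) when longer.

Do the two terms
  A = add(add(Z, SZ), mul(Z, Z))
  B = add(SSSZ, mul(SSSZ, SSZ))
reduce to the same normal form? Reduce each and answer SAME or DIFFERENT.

Answer: DIFFERENT — A ⇓ SZ, B ⇓ S^9(Z)

Derivation:
Term A:
  start: add(add(Z, SZ), mul(Z, Z))
  →1  add(SZ, mul(Z, Z))
  →2  S(add(Z, mul(Z, Z)))
  →3  S(mul(Z, Z))
  →4  SZ

Term B:
  start: add(SSSZ, mul(SSSZ, SSZ))
  →1  S(add(SSZ, mul(SSSZ, SSZ)))
  →2  S(S(add(SZ, mul(SSSZ, SSZ))))
  →3  S(S(S(add(Z, mul(SSSZ, SSZ)))))
  →4  S(S(S(mul(SSSZ, SSZ))))
  →5  S(S(S(add(SSZ, mul(SSZ, SSZ)))))
  →6  S(S(S(S(add(SZ, mul(SSZ, SSZ))))))
  →7  S(S(S(S(S(add(Z, mul(SSZ, SSZ)))))))
  →8  S(S(S(S(S(mul(SSZ, SSZ))))))
  →9  S(S(S(S(S(add(SSZ, mul(SZ, SSZ)))))))
  →10  S(S(S(S(S(S(add(SZ, mul(SZ, SSZ))))))))
  →11  S(S(S(S(S(S(S(add(Z, mul(SZ, SSZ)))))))))
  →12  S(S(S(S(S(S(S(mul(SZ, SSZ))))))))
  →13  S(S(S(S(S(S(S(add(SSZ, mul(Z, SSZ)))))))))
  →14  S(S(S(S(S(S(S(S(add(SZ, mul(Z, SSZ))))))))))
  →15  S(S(S(S(S(S(S(S(S(add(Z, mul(Z, SSZ)))))))))))
  →16  S(S(S(S(S(S(S(S(S(mul(Z, SSZ))))))))))
  →17  S^9(Z)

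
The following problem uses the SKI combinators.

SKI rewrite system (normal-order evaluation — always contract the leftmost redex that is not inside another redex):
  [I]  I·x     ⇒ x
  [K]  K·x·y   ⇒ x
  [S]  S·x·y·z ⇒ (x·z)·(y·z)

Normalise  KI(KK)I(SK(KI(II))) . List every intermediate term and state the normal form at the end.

Answer: normal form = SKI  (in 4 steps)

Derivation:
  start: KI(KK)I(SK(KI(II)))
  →1  II(SK(KI(II)))
  →2  I(SK(KI(II)))
  →3  SK(KI(II))
  →4  SKI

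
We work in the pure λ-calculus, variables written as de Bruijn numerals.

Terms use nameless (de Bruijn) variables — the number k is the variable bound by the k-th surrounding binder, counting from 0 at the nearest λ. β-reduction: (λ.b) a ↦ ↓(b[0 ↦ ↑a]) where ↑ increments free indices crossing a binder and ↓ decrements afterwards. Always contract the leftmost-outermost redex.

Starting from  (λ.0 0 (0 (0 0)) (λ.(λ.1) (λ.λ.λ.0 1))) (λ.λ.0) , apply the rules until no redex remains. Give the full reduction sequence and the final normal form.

Answer: normal form = λ.0  (in 6 steps)

Working:
  start: (λ.0 0 (0 (0 0)) (λ.(λ.1) (λ.λ.λ.0 1))) (λ.λ.0)
  →1  (λ.λ.0) (λ.λ.0) ((λ.λ.0) ((λ.λ.0) (λ.λ.0))) (λ.(λ.1) (λ.λ.λ.0 1))
  →2  (λ.0) ((λ.λ.0) ((λ.λ.0) (λ.λ.0))) (λ.(λ.1) (λ.λ.λ.0 1))
  →3  (λ.λ.0) ((λ.λ.0) (λ.λ.0)) (λ.(λ.1) (λ.λ.λ.0 1))
  →4  (λ.0) (λ.(λ.1) (λ.λ.λ.0 1))
  →5  λ.(λ.1) (λ.λ.λ.0 1)
  →6  λ.0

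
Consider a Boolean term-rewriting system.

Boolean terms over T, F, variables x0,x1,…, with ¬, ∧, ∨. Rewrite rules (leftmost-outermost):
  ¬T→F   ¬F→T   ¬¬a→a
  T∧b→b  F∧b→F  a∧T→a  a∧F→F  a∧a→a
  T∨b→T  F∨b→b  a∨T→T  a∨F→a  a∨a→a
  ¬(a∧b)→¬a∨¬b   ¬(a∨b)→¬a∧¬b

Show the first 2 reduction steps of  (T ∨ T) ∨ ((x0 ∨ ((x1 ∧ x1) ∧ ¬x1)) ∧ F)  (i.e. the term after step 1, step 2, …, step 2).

  start: (T ∨ T) ∨ ((x0 ∨ ((x1 ∧ x1) ∧ ¬x1)) ∧ F)
  [1] T ∨ ((x0 ∨ ((x1 ∧ x1) ∧ ¬x1)) ∧ F)
  [2] T

Answer: after 2 steps: T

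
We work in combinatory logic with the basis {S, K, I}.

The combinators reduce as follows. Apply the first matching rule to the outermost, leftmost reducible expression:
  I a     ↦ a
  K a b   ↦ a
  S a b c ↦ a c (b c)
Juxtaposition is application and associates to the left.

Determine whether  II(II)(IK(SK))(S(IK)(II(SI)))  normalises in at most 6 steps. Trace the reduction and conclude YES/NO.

Answer: YES — reaches normal form SK in 6 ≤ 6 steps

Reduction:
  start: II(II)(IK(SK))(S(IK)(II(SI)))
  →1  I(II)(IK(SK))(S(IK)(II(SI)))
  →2  II(IK(SK))(S(IK)(II(SI)))
  →3  I(IK(SK))(S(IK)(II(SI)))
  →4  IK(SK)(S(IK)(II(SI)))
  →5  K(SK)(S(IK)(II(SI)))
  →6  SK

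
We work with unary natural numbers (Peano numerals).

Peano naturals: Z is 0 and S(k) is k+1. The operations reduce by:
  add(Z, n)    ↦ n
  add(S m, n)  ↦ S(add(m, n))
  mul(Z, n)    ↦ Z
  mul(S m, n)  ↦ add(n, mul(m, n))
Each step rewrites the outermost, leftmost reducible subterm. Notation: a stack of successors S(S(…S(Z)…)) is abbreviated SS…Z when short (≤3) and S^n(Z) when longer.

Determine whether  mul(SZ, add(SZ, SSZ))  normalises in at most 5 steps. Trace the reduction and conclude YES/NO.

  start: mul(SZ, add(SZ, SSZ))
  [1] add(add(SZ, SSZ), mul(Z, add(SZ, SSZ)))
  [2] add(S(add(Z, SSZ)), mul(Z, add(SZ, SSZ)))
  [3] S(add(add(Z, SSZ), mul(Z, add(SZ, SSZ))))
  [4] S(add(SSZ, mul(Z, add(SZ, SSZ))))
  [5] S(S(add(SZ, mul(Z, add(SZ, SSZ)))))

Answer: NO — after 5 steps the term is S(S(add(SZ, mul(Z, add(SZ, SSZ))))), not yet normal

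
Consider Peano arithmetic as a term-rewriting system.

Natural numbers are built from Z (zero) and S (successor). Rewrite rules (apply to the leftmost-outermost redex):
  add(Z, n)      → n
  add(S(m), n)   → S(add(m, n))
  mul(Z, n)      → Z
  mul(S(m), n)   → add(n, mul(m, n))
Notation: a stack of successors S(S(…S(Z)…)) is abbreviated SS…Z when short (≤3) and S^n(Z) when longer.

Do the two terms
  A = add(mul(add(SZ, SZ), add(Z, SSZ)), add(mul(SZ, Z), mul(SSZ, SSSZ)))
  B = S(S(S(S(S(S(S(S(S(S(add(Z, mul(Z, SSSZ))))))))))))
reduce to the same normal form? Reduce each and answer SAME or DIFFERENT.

Term A:
  start: add(mul(add(SZ, SZ), add(Z, SSZ)), add(mul(SZ, Z), mul(SSZ, SSSZ)))
  step 1: add(mul(S(add(Z, SZ)), add(Z, SSZ)), add(mul(SZ, Z), mul(SSZ, SSSZ)))
  step 2: add(add(add(Z, SSZ), mul(add(Z, SZ), add(Z, SSZ))), add(mul(SZ, Z), mul(SSZ, SSSZ)))
  step 3: add(add(SSZ, mul(add(Z, SZ), add(Z, SSZ))), add(mul(SZ, Z), mul(SSZ, SSSZ)))
  step 4: add(S(add(SZ, mul(add(Z, SZ), add(Z, SSZ)))), add(mul(SZ, Z), mul(SSZ, SSSZ)))
  step 5: S(add(add(SZ, mul(add(Z, SZ), add(Z, SSZ))), add(mul(SZ, Z), mul(SSZ, SSSZ))))
  step 6: S(add(S(add(Z, mul(add(Z, SZ), add(Z, SSZ)))), add(mul(SZ, Z), mul(SSZ, SSSZ))))
  step 7: S(S(add(add(Z, mul(add(Z, SZ), add(Z, SSZ))), add(mul(SZ, Z), mul(SSZ, SSSZ)))))
  step 8: S(S(add(mul(add(Z, SZ), add(Z, SSZ)), add(mul(SZ, Z), mul(SSZ, SSSZ)))))
  step 9: S(S(add(mul(SZ, add(Z, SSZ)), add(mul(SZ, Z), mul(SSZ, SSSZ)))))
  step 10: S(S(add(add(add(Z, SSZ), mul(Z, add(Z, SSZ))), add(mul(SZ, Z), mul(SSZ, SSSZ)))))
  step 11: S(S(add(add(SSZ, mul(Z, add(Z, SSZ))), add(mul(SZ, Z), mul(SSZ, SSSZ)))))
  step 12: S(S(add(S(add(SZ, mul(Z, add(Z, SSZ)))), add(mul(SZ, Z), mul(SSZ, SSSZ)))))
  step 13: S(S(S(add(add(SZ, mul(Z, add(Z, SSZ))), add(mul(SZ, Z), mul(SSZ, SSSZ))))))
  step 14: S(S(S(add(S(add(Z, mul(Z, add(Z, SSZ)))), add(mul(SZ, Z), mul(SSZ, SSSZ))))))
  step 15: S(S(S(S(add(add(Z, mul(Z, add(Z, SSZ))), add(mul(SZ, Z), mul(SSZ, SSSZ)))))))
  step 16: S(S(S(S(add(mul(Z, add(Z, SSZ)), add(mul(SZ, Z), mul(SSZ, SSSZ)))))))
  step 17: S(S(S(S(add(Z, add(mul(SZ, Z), mul(SSZ, SSSZ)))))))
  step 18: S(S(S(S(add(mul(SZ, Z), mul(SSZ, SSSZ))))))
  step 19: S(S(S(S(add(add(Z, mul(Z, Z)), mul(SSZ, SSSZ))))))
  step 20: S(S(S(S(add(mul(Z, Z), mul(SSZ, SSSZ))))))
  step 21: S(S(S(S(add(Z, mul(SSZ, SSSZ))))))
  step 22: S(S(S(S(mul(SSZ, SSSZ)))))
  step 23: S(S(S(S(add(SSSZ, mul(SZ, SSSZ))))))
  step 24: S(S(S(S(S(add(SSZ, mul(SZ, SSSZ)))))))
  step 25: S(S(S(S(S(S(add(SZ, mul(SZ, SSSZ))))))))
  step 26: S(S(S(S(S(S(S(add(Z, mul(SZ, SSSZ)))))))))
  step 27: S(S(S(S(S(S(S(mul(SZ, SSSZ))))))))
  step 28: S(S(S(S(S(S(S(add(SSSZ, mul(Z, SSSZ)))))))))
  step 29: S(S(S(S(S(S(S(S(add(SSZ, mul(Z, SSSZ))))))))))
  step 30: S(S(S(S(S(S(S(S(S(add(SZ, mul(Z, SSSZ)))))))))))
  step 31: S(S(S(S(S(S(S(S(S(S(add(Z, mul(Z, SSSZ))))))))))))
  step 32: S(S(S(S(S(S(S(S(S(S(mul(Z, SSSZ)))))))))))
  step 33: S^10(Z)

Term B:
  start: S(S(S(S(S(S(S(S(S(S(add(Z, mul(Z, SSSZ))))))))))))
  step 1: S(S(S(S(S(S(S(S(S(S(mul(Z, SSSZ)))))))))))
  step 2: S^10(Z)

Answer: SAME — A ⇓ S^10(Z), B ⇓ S^10(Z)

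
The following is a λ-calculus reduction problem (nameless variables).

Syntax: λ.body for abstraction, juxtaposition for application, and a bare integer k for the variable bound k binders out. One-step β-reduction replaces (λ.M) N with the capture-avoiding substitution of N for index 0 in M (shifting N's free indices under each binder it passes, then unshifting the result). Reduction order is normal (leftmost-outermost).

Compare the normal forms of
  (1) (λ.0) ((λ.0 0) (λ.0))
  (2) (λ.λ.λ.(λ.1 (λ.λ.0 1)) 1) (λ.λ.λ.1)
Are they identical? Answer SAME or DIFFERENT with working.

Term A:
  start: (λ.0) ((λ.0 0) (λ.0))
  [1] (λ.0 0) (λ.0)
  [2] (λ.0) (λ.0)
  [3] λ.0

Term B:
  start: (λ.λ.λ.(λ.1 (λ.λ.0 1)) 1) (λ.λ.λ.1)
  [1] λ.λ.(λ.1 (λ.λ.0 1)) 1
  [2] λ.λ.0 (λ.λ.0 1)

Answer: DIFFERENT — A ⇓ λ.0, B ⇓ λ.λ.0 (λ.λ.0 1)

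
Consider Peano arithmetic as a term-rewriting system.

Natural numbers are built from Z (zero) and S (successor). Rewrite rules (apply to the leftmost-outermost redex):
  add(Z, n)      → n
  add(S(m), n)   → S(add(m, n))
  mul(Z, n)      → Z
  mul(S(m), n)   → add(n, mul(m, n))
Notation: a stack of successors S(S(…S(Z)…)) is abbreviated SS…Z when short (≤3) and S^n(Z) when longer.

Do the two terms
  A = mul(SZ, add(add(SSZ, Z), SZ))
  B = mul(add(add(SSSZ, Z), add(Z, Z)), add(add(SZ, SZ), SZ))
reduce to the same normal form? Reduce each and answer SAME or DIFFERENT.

Answer: DIFFERENT — A ⇓ SSSZ, B ⇓ S^9(Z)

Working:
Term A:
  start: mul(SZ, add(add(SSZ, Z), SZ))
  [1] add(add(add(SSZ, Z), SZ), mul(Z, add(add(SSZ, Z), SZ)))
  [2] add(add(S(add(SZ, Z)), SZ), mul(Z, add(add(SSZ, Z), SZ)))
  [3] add(S(add(add(SZ, Z), SZ)), mul(Z, add(add(SSZ, Z), SZ)))
  [4] S(add(add(add(SZ, Z), SZ), mul(Z, add(add(SSZ, Z), SZ))))
  [5] S(add(add(S(add(Z, Z)), SZ), mul(Z, add(add(SSZ, Z), SZ))))
  [6] S(add(S(add(add(Z, Z), SZ)), mul(Z, add(add(SSZ, Z), SZ))))
  [7] S(S(add(add(add(Z, Z), SZ), mul(Z, add(add(SSZ, Z), SZ)))))
  [8] S(S(add(add(Z, SZ), mul(Z, add(add(SSZ, Z), SZ)))))
  [9] S(S(add(SZ, mul(Z, add(add(SSZ, Z), SZ)))))
  [10] S(S(S(add(Z, mul(Z, add(add(SSZ, Z), SZ))))))
  [11] S(S(S(mul(Z, add(add(SSZ, Z), SZ)))))
  [12] SSSZ

Term B:
  start: mul(add(add(SSSZ, Z), add(Z, Z)), add(add(SZ, SZ), SZ))
  [1] mul(add(S(add(SSZ, Z)), add(Z, Z)), add(add(SZ, SZ), SZ))
  [2] mul(S(add(add(SSZ, Z), add(Z, Z))), add(add(SZ, SZ), SZ))
  [3] add(add(add(SZ, SZ), SZ), mul(add(add(SSZ, Z), add(Z, Z)), add(add(SZ, SZ), SZ)))
  [4] add(add(S(add(Z, SZ)), SZ), mul(add(add(SSZ, Z), add(Z, Z)), add(add(SZ, SZ), SZ)))
  [5] add(S(add(add(Z, SZ), SZ)), mul(add(add(SSZ, Z), add(Z, Z)), add(add(SZ, SZ), SZ)))
  [6] S(add(add(add(Z, SZ), SZ), mul(add(add(SSZ, Z), add(Z, Z)), add(add(SZ, SZ), SZ))))
  [7] S(add(add(SZ, SZ), mul(add(add(SSZ, Z), add(Z, Z)), add(add(SZ, SZ), SZ))))
  [8] S(add(S(add(Z, SZ)), mul(add(add(SSZ, Z), add(Z, Z)), add(add(SZ, SZ), SZ))))
  [9] S(S(add(add(Z, SZ), mul(add(add(SSZ, Z), add(Z, Z)), add(add(SZ, SZ), SZ)))))
  [10] S(S(add(SZ, mul(add(add(SSZ, Z), add(Z, Z)), add(add(SZ, SZ), SZ)))))
  [11] S(S(S(add(Z, mul(add(add(SSZ, Z), add(Z, Z)), add(add(SZ, SZ), SZ))))))
  [12] S(S(S(mul(add(add(SSZ, Z), add(Z, Z)), add(add(SZ, SZ), SZ)))))
  [13] S(S(S(mul(add(S(add(SZ, Z)), add(Z, Z)), add(add(SZ, SZ), SZ)))))
  [14] S(S(S(mul(S(add(add(SZ, Z), add(Z, Z))), add(add(SZ, SZ), SZ)))))
  [15] S(S(S(add(add(add(SZ, SZ), SZ), mul(add(add(SZ, Z), add(Z, Z)), add(add(SZ, SZ), SZ))))))
  [16] S(S(S(add(add(S(add(Z, SZ)), SZ), mul(add(add(SZ, Z), add(Z, Z)), add(add(SZ, SZ), SZ))))))
  [17] S(S(S(add(S(add(add(Z, SZ), SZ)), mul(add(add(SZ, Z), add(Z, Z)), add(add(SZ, SZ), SZ))))))
  [18] S(S(S(S(add(add(add(Z, SZ), SZ), mul(add(add(SZ, Z), add(Z, Z)), add(add(SZ, SZ), SZ)))))))
  [19] S(S(S(S(add(add(SZ, SZ), mul(add(add(SZ, Z), add(Z, Z)), add(add(SZ, SZ), SZ)))))))
  [20] S(S(S(S(add(S(add(Z, SZ)), mul(add(add(SZ, Z), add(Z, Z)), add(add(SZ, SZ), SZ)))))))
  [21] S(S(S(S(S(add(add(Z, SZ), mul(add(add(SZ, Z), add(Z, Z)), add(add(SZ, SZ), SZ))))))))
  [22] S(S(S(S(S(add(SZ, mul(add(add(SZ, Z), add(Z, Z)), add(add(SZ, SZ), SZ))))))))
  [23] S(S(S(S(S(S(add(Z, mul(add(add(SZ, Z), add(Z, Z)), add(add(SZ, SZ), SZ)))))))))
  [24] S(S(S(S(S(S(mul(add(add(SZ, Z), add(Z, Z)), add(add(SZ, SZ), SZ))))))))
  [25] S(S(S(S(S(S(mul(add(S(add(Z, Z)), add(Z, Z)), add(add(SZ, SZ), SZ))))))))
  [26] S(S(S(S(S(S(mul(S(add(add(Z, Z), add(Z, Z))), add(add(SZ, SZ), SZ))))))))
  [27] S(S(S(S(S(S(add(add(add(SZ, SZ), SZ), mul(add(add(Z, Z), add(Z, Z)), add(add(SZ, SZ), SZ)))))))))
  [28] S(S(S(S(S(S(add(add(S(add(Z, SZ)), SZ), mul(add(add(Z, Z), add(Z, Z)), add(add(SZ, SZ), SZ)))))))))
  [29] S(S(S(S(S(S(add(S(add(add(Z, SZ), SZ)), mul(add(add(Z, Z), add(Z, Z)), add(add(SZ, SZ), SZ)))))))))
  [30] S(S(S(S(S(S(S(add(add(add(Z, SZ), SZ), mul(add(add(Z, Z), add(Z, Z)), add(add(SZ, SZ), SZ))))))))))
  [31] S(S(S(S(S(S(S(add(add(SZ, SZ), mul(add(add(Z, Z), add(Z, Z)), add(add(SZ, SZ), SZ))))))))))
  [32] S(S(S(S(S(S(S(add(S(add(Z, SZ)), mul(add(add(Z, Z), add(Z, Z)), add(add(SZ, SZ), SZ))))))))))
  [33] S(S(S(S(S(S(S(S(add(add(Z, SZ), mul(add(add(Z, Z), add(Z, Z)), add(add(SZ, SZ), SZ)))))))))))
  [34] S(S(S(S(S(S(S(S(add(SZ, mul(add(add(Z, Z), add(Z, Z)), add(add(SZ, SZ), SZ)))))))))))
  [35] S(S(S(S(S(S(S(S(S(add(Z, mul(add(add(Z, Z), add(Z, Z)), add(add(SZ, SZ), SZ))))))))))))
  [36] S(S(S(S(S(S(S(S(S(mul(add(add(Z, Z), add(Z, Z)), add(add(SZ, SZ), SZ)))))))))))
  [37] S(S(S(S(S(S(S(S(S(mul(add(Z, add(Z, Z)), add(add(SZ, SZ), SZ)))))))))))
  [38] S(S(S(S(S(S(S(S(S(mul(add(Z, Z), add(add(SZ, SZ), SZ)))))))))))
  [39] S(S(S(S(S(S(S(S(S(mul(Z, add(add(SZ, SZ), SZ)))))))))))
  [40] S^9(Z)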